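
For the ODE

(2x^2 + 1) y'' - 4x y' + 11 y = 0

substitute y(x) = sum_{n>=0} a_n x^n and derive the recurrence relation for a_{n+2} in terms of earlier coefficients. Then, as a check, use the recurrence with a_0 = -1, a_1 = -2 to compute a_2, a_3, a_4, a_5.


Substitute y = sum_n a_n x^n.
(1 + 2 x^2) y'' contributes (n+2)(n+1) a_{n+2} + 2 n(n-1) a_n at x^n.
-4 x y'(x) contributes -4 n a_n at x^n.
11 y(x) contributes 11 a_n at x^n.
Matching x^n: (n+2)(n+1) a_{n+2} + (2 n(n-1) - 4 n + 11) a_n = 0.
Thus a_{n+2} = (-2 n(n-1) + 4 n - 11) / ((n+1)(n+2)) * a_n.

Check with a_0 = -1, a_1 = -2 (apply the recurrence for n = 0, 1, 2, 3): a_0 = -1, a_1 = -2, a_2 = 11/2, a_3 = 7/3, a_4 = -77/24, a_5 = -77/60.

a_(n+2) = (-2 n(n-1) + 4 n - 11) / ((n+1)(n+2)) * a_n; check: a_0 = -1, a_1 = -2, a_2 = 11/2, a_3 = 7/3, a_4 = -77/24, a_5 = -77/60


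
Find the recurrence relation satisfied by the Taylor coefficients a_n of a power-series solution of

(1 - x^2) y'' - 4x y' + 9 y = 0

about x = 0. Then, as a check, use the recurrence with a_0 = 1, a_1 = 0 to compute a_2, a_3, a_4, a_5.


Substitute y = sum_n a_n x^n.
(1 - 1 x^2) y'' contributes (n+2)(n+1) a_{n+2} - n(n-1) a_n at x^n.
-4 x y'(x) contributes -4 n a_n at x^n.
9 y(x) contributes 9 a_n at x^n.
Matching x^n: (n+2)(n+1) a_{n+2} + (-n(n-1) - 4 n + 9) a_n = 0.
Thus a_{n+2} = (n(n-1) + 4 n - 9) / ((n+1)(n+2)) * a_n.

Check with a_0 = 1, a_1 = 0 (apply the recurrence for n = 0, 1, 2, 3): a_0 = 1, a_1 = 0, a_2 = -9/2, a_3 = 0, a_4 = -3/8, a_5 = 0.

a_(n+2) = (n(n-1) + 4 n - 9) / ((n+1)(n+2)) * a_n; check: a_0 = 1, a_1 = 0, a_2 = -9/2, a_3 = 0, a_4 = -3/8, a_5 = 0


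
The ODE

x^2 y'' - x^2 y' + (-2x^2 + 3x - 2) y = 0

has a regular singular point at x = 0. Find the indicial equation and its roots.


Divide by x^2 to reach normal form y'' + P_1(x) y' + P_2(x) y = 0 with P_1(x) = -1 and P_2(x) = -2 + 3/x - 2/x^2.
x = 0 is a singular point because the y-coefficient -2 + 3/x - 2/x^2 has a pole at x = 0.
It is a regular singular point because x P_1(x) = p(x) = -x and x^2 P_2(x) = q(x) = -2x^2 + 3x - 2 are polynomials, hence analytic at x = 0.
p(0) = 0,  q(0) = -2.
Indicial equation: r(r-1) + p(0) r + q(0) = 0, i.e. r^2 + (p(0) - 1) r + q(0) = 0, i.e. r^2 - 1 r - 2 = 0.
Discriminant: (-1)^2 - 4(-2) = 9, so r = (1 ± 3)/2.
Solving: r_1 = 2, r_2 = -1.

indicial: r^2 - 1 r - 2 = 0; roots r_1 = 2, r_2 = -1


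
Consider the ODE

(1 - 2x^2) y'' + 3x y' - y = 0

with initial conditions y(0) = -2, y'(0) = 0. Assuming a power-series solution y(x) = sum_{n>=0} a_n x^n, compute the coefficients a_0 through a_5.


Ansatz: y(x) = sum_{n>=0} a_n x^n, so y'(x) = sum_{n>=1} n a_n x^(n-1) and y''(x) = sum_{n>=2} n(n-1) a_n x^(n-2).
Substitute into P(x) y'' + Q(x) y' + R(x) y = 0 with P(x) = 1 - 2x^2, Q(x) = 3x, R(x) = -1, and match powers of x.
Initial conditions: a_0 = -2, a_1 = 0.
Setting the coefficient of each power of x to zero and solving order by order (substituting the coefficients already found):
  x^0: 2 a_2 - a_0 = 0  ->  2 a_2 = a_0 = -2  ->  a_2 = -1
  x^1: 6 a_3 + 2 a_1 = 0  ->  6 a_3 = -2 a_1 = 0  ->  a_3 = 0
  x^2: 12 a_4 + a_2 = 0  ->  12 a_4 = -a_2 = 1  ->  a_4 = 1/12
  x^3: 20 a_5 - 4 a_3 = 0  ->  20 a_5 = 4 a_3 = 0  ->  a_5 = 0
Truncated series: y(x) = -2 - x^2 + (1/12) x^4 + O(x^6).

a_0 = -2; a_1 = 0; a_2 = -1; a_3 = 0; a_4 = 1/12; a_5 = 0


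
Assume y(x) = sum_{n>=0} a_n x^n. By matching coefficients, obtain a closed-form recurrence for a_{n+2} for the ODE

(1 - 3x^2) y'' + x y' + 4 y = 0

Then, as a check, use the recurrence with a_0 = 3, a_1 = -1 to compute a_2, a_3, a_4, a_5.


Substitute y = sum_n a_n x^n.
(1 - 3 x^2) y'' contributes (n+2)(n+1) a_{n+2} - 3 n(n-1) a_n at x^n.
x y'(x) contributes n a_n at x^n.
4 y(x) contributes 4 a_n at x^n.
Matching x^n: (n+2)(n+1) a_{n+2} + (-3 n(n-1) + n + 4) a_n = 0.
Thus a_{n+2} = (3 n(n-1) - n - 4) / ((n+1)(n+2)) * a_n.

Check with a_0 = 3, a_1 = -1 (apply the recurrence for n = 0, 1, 2, 3): a_0 = 3, a_1 = -1, a_2 = -6, a_3 = 5/6, a_4 = 0, a_5 = 11/24.

a_(n+2) = (3 n(n-1) - n - 4) / ((n+1)(n+2)) * a_n; check: a_0 = 3, a_1 = -1, a_2 = -6, a_3 = 5/6, a_4 = 0, a_5 = 11/24


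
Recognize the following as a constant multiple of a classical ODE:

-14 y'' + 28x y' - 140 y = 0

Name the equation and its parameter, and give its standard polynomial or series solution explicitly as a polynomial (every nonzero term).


All three coefficients share the factor -14; dividing through by -14 gives  y'' - 2x y' + 10 y = 0.
This matches the Hermite equation y'' - 2x y' + 2n y = 0 with 2n = 10, so n = 5; the polynomial solution is H_5(x).
With y = sum_k a_k x^k, matching x^k gives (k+2)(k+1) a_{k+2} = 2(k - n) a_k = 2(k - 5) a_k. The right side vanishes at k = 5, so the series with the parity of 5 terminates at degree 5.
Standard normalization: leading coefficient of H_n is 2^n, so a_5 = 2^5 = 32. Work downward with a_k = (k+1)(k+2) a_{k+2} / (2(k - n)):
  a_3 = (4)(5)(32) / (2(3 - 5)) = 640/(-4) = -160
  a_1 = (2)(3)(-160) / (2(1 - 5)) = -960/(-8) = 120
Hence H_5(x) = 32 x^5 - 160 x^3 + 120 x.

H_5(x); series = 32 x^5 - 160 x^3 + 120 x


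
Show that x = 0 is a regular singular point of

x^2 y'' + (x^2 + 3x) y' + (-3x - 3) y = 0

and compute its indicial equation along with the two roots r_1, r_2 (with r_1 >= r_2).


Divide by x^2 to reach normal form y'' + P_1(x) y' + P_2(x) y = 0 with P_1(x) = 1 + 3/x and P_2(x) = -3/x - 3/x^2.
x = 0 is a singular point because the y'-coefficient 1 + 3/x has a pole at x = 0 and the y-coefficient -3/x - 3/x^2 has a pole at x = 0.
It is a regular singular point because x P_1(x) = p(x) = x + 3 and x^2 P_2(x) = q(x) = -3x - 3 are polynomials, hence analytic at x = 0.
p(0) = 3,  q(0) = -3.
Indicial equation: r(r-1) + p(0) r + q(0) = 0, i.e. r^2 + (p(0) - 1) r + q(0) = 0, i.e. r^2 + 2 r - 3 = 0.
Discriminant: (2)^2 - 4(-3) = 16, so r = (-2 ± 4)/2.
Solving: r_1 = 1, r_2 = -3.

indicial: r^2 + 2 r - 3 = 0; roots r_1 = 1, r_2 = -3


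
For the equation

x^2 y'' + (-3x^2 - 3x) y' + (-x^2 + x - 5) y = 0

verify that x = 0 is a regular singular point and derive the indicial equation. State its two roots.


Divide by x^2 to reach normal form y'' + P_1(x) y' + P_2(x) y = 0 with P_1(x) = -3 - 3/x and P_2(x) = -1 + 1/x - 5/x^2.
x = 0 is a singular point because the y'-coefficient -3 - 3/x has a pole at x = 0 and the y-coefficient -1 + 1/x - 5/x^2 has a pole at x = 0.
It is a regular singular point because x P_1(x) = p(x) = -3x - 3 and x^2 P_2(x) = q(x) = -x^2 + x - 5 are polynomials, hence analytic at x = 0.
p(0) = -3,  q(0) = -5.
Indicial equation: r(r-1) + p(0) r + q(0) = 0, i.e. r^2 + (p(0) - 1) r + q(0) = 0, i.e. r^2 - 4 r - 5 = 0.
Discriminant: (-4)^2 - 4(-5) = 36, so r = (4 ± 6)/2.
Solving: r_1 = 5, r_2 = -1.

indicial: r^2 - 4 r - 5 = 0; roots r_1 = 5, r_2 = -1


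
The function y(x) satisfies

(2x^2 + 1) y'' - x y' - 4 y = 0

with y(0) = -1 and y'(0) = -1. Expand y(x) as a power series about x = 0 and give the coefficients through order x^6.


Ansatz: y(x) = sum_{n>=0} a_n x^n, so y'(x) = sum_{n>=1} n a_n x^(n-1) and y''(x) = sum_{n>=2} n(n-1) a_n x^(n-2).
Substitute into P(x) y'' + Q(x) y' + R(x) y = 0 with P(x) = 2x^2 + 1, Q(x) = -x, R(x) = -4, and match powers of x.
Initial conditions: a_0 = -1, a_1 = -1.
Setting the coefficient of each power of x to zero and solving order by order (substituting the coefficients already found):
  x^0: 2 a_2 - 4 a_0 = 0  ->  2 a_2 = 4 a_0 = -4  ->  a_2 = -2
  x^1: 6 a_3 - 5 a_1 = 0  ->  6 a_3 = 5 a_1 = -5  ->  a_3 = -5/6
  x^2: 12 a_4 - 2 a_2 = 0  ->  12 a_4 = 2 a_2 = -4  ->  a_4 = -1/3
  x^3: 20 a_5 + 5 a_3 = 0  ->  20 a_5 = -5 a_3 = 25/6  ->  a_5 = 5/24
  x^4: 30 a_6 + 16 a_4 = 0  ->  30 a_6 = -16 a_4 = 16/3  ->  a_6 = 8/45
Truncated series: y(x) = -1 - x - 2 x^2 - (5/6) x^3 - (1/3) x^4 + (5/24) x^5 + (8/45) x^6 + O(x^7).

a_0 = -1; a_1 = -1; a_2 = -2; a_3 = -5/6; a_4 = -1/3; a_5 = 5/24; a_6 = 8/45


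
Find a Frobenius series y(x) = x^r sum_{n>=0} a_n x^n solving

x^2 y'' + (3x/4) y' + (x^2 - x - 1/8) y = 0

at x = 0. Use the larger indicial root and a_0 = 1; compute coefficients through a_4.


Write in Frobenius form y'' + (p(x)/x) y' + (q(x)/x^2) y = 0:
  p(x) = 3/4,  q(x) = x^2 - x - 1/8.
Indicial equation: r(r-1) + (3/4) r + (-1/8) = 0 -> roots r_1 = 1/2, r_2 = -1/4.
Take r = r_1 = 1/2. Let y(x) = x^r sum_{n>=0} a_n x^n with a_0 = 1.
Substitute y = x^r sum a_n x^n and match x^{r+n}. The recurrence is
  D(n) a_n - 1 a_{n-1} + 1 a_{n-2} = 0,  where D(n) = (r+n)(r+n-1) + (3/4)(r+n) + (-1/8).
  a_n = [1 a_{n-1} - 1 a_{n-2}] / D(n).
Since the indicial polynomial factors as (r - r_1)(r - r_2), D(n) = (r_1 + n - r_1)(r_1 + n - r_2) = n(n + 3/4).
Evaluating step by step (a_0 = 1):
  n = 1: D(1) = 1(1 + 3/4) = 7/4; numerator = 1(1) = 1; a_1 = (1)/(7/4) = 4/7
  n = 2: D(2) = 2(2 + 3/4) = 11/2; numerator = 1(4/7) - 1(1) = -3/7; a_2 = (-3/7)/(11/2) = -6/77
  n = 3: D(3) = 3(3 + 3/4) = 45/4; numerator = 1(-6/77) - 1(4/7) = -50/77; a_3 = (-50/77)/(45/4) = -40/693
  n = 4: D(4) = 4(4 + 3/4) = 19; numerator = 1(-40/693) - 1(-6/77) = 2/99; a_4 = (2/99)/(19) = 2/1881

r = 1/2; a_0 = 1; a_1 = 4/7; a_2 = -6/77; a_3 = -40/693; a_4 = 2/1881


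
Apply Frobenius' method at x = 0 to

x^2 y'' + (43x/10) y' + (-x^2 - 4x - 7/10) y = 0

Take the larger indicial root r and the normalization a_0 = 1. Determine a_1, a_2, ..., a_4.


Write in Frobenius form y'' + (p(x)/x) y' + (q(x)/x^2) y = 0:
  p(x) = 43/10,  q(x) = -x^2 - 4x - 7/10.
Indicial equation: r(r-1) + (43/10) r + (-7/10) = 0 -> roots r_1 = 1/5, r_2 = -7/2.
Take r = r_1 = 1/5. Let y(x) = x^r sum_{n>=0} a_n x^n with a_0 = 1.
Substitute y = x^r sum a_n x^n and match x^{r+n}. The recurrence is
  D(n) a_n - 4 a_{n-1} - 1 a_{n-2} = 0,  where D(n) = (r+n)(r+n-1) + (43/10)(r+n) + (-7/10).
  a_n = [4 a_{n-1} + 1 a_{n-2}] / D(n).
Since the indicial polynomial factors as (r - r_1)(r - r_2), D(n) = (r_1 + n - r_1)(r_1 + n - r_2) = n(n + 37/10).
Evaluating step by step (a_0 = 1):
  n = 1: D(1) = 1(1 + 37/10) = 47/10; numerator = 4(1) = 4; a_1 = (4)/(47/10) = 40/47
  n = 2: D(2) = 2(2 + 37/10) = 57/5; numerator = 4(40/47) + 1(1) = 207/47; a_2 = (207/47)/(57/5) = 345/893
  n = 3: D(3) = 3(3 + 37/10) = 201/10; numerator = 4(345/893) + 1(40/47) = 2140/893; a_3 = (2140/893)/(201/10) = 21400/179493
  n = 4: D(4) = 4(4 + 37/10) = 154/5; numerator = 4(21400/179493) + 1(345/893) = 8155/9447; a_4 = (8155/9447)/(154/5) = 5825/207834

r = 1/5; a_0 = 1; a_1 = 40/47; a_2 = 345/893; a_3 = 21400/179493; a_4 = 5825/207834


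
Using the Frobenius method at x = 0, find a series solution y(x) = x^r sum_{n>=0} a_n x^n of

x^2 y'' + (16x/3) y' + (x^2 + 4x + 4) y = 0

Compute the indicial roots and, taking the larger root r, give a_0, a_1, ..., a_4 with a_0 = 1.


Write in Frobenius form y'' + (p(x)/x) y' + (q(x)/x^2) y = 0:
  p(x) = 16/3,  q(x) = x^2 + 4x + 4.
Indicial equation: r(r-1) + (16/3) r + (4) = 0 -> roots r_1 = -4/3, r_2 = -3.
Take r = r_1 = -4/3. Let y(x) = x^r sum_{n>=0} a_n x^n with a_0 = 1.
Substitute y = x^r sum a_n x^n and match x^{r+n}. The recurrence is
  D(n) a_n + 4 a_{n-1} + 1 a_{n-2} = 0,  where D(n) = (r+n)(r+n-1) + (16/3)(r+n) + (4).
  a_n = [-4 a_{n-1} - 1 a_{n-2}] / D(n).
Since the indicial polynomial factors as (r - r_1)(r - r_2), D(n) = (r_1 + n - r_1)(r_1 + n - r_2) = n(n + 5/3).
Evaluating step by step (a_0 = 1):
  n = 1: D(1) = 1(1 + 5/3) = 8/3; numerator = -4(1) = -4; a_1 = (-4)/(8/3) = -3/2
  n = 2: D(2) = 2(2 + 5/3) = 22/3; numerator = -4(-3/2) - 1(1) = 5; a_2 = (5)/(22/3) = 15/22
  n = 3: D(3) = 3(3 + 5/3) = 14; numerator = -4(15/22) - 1(-3/2) = -27/22; a_3 = (-27/22)/(14) = -27/308
  n = 4: D(4) = 4(4 + 5/3) = 68/3; numerator = -4(-27/308) - 1(15/22) = -51/154; a_4 = (-51/154)/(68/3) = -9/616

r = -4/3; a_0 = 1; a_1 = -3/2; a_2 = 15/22; a_3 = -27/308; a_4 = -9/616


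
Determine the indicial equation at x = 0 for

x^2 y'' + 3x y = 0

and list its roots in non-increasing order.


Divide by x^2 to reach normal form y'' + P_1(x) y' + P_2(x) y = 0 with P_1(x) = 0 and P_2(x) = 3/x.
x = 0 is a singular point because the y-coefficient 3/x has a pole at x = 0.
It is a regular singular point because x P_1(x) = p(x) = 0 and x^2 P_2(x) = q(x) = 3x are polynomials, hence analytic at x = 0.
p(0) = 0,  q(0) = 0.
Indicial equation: r(r-1) + p(0) r + q(0) = 0, i.e. r^2 + (p(0) - 1) r + q(0) = 0, i.e. r^2 - 1 r = 0.
Discriminant: (-1)^2 - 4(0) = 1, so r = (1 ± 1)/2.
Solving: r_1 = 1, r_2 = 0.

indicial: r^2 - 1 r = 0; roots r_1 = 1, r_2 = 0


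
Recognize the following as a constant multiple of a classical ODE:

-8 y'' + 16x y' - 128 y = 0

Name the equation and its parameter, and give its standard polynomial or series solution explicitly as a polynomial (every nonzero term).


All three coefficients share the factor -8; dividing through by -8 gives  y'' - 2x y' + 16 y = 0.
This matches the Hermite equation y'' - 2x y' + 2n y = 0 with 2n = 16, so n = 8; the polynomial solution is H_8(x).
With y = sum_k a_k x^k, matching x^k gives (k+2)(k+1) a_{k+2} = 2(k - n) a_k = 2(k - 8) a_k. The right side vanishes at k = 8, so the series with the parity of 8 terminates at degree 8.
Standard normalization: leading coefficient of H_n is 2^n, so a_8 = 2^8 = 256. Work downward with a_k = (k+1)(k+2) a_{k+2} / (2(k - n)):
  a_6 = (7)(8)(256) / (2(6 - 8)) = 14336/(-4) = -3584
  a_4 = (5)(6)(-3584) / (2(4 - 8)) = -107520/(-8) = 13440
  a_2 = (3)(4)(13440) / (2(2 - 8)) = 161280/(-12) = -13440
  a_0 = (1)(2)(-13440) / (2(0 - 8)) = -26880/(-16) = 1680
Hence H_8(x) = 256 x^8 - 3584 x^6 + 13440 x^4 - 13440 x^2 + 1680.

H_8(x); series = 256 x^8 - 3584 x^6 + 13440 x^4 - 13440 x^2 + 1680


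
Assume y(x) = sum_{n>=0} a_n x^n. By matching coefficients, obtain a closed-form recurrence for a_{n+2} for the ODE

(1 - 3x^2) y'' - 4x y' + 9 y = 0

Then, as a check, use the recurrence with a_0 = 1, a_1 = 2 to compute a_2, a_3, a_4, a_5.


Substitute y = sum_n a_n x^n.
(1 - 3 x^2) y'' contributes (n+2)(n+1) a_{n+2} - 3 n(n-1) a_n at x^n.
-4 x y'(x) contributes -4 n a_n at x^n.
9 y(x) contributes 9 a_n at x^n.
Matching x^n: (n+2)(n+1) a_{n+2} + (-3 n(n-1) - 4 n + 9) a_n = 0.
Thus a_{n+2} = (3 n(n-1) + 4 n - 9) / ((n+1)(n+2)) * a_n.

Check with a_0 = 1, a_1 = 2 (apply the recurrence for n = 0, 1, 2, 3): a_0 = 1, a_1 = 2, a_2 = -9/2, a_3 = -5/3, a_4 = -15/8, a_5 = -7/4.

a_(n+2) = (3 n(n-1) + 4 n - 9) / ((n+1)(n+2)) * a_n; check: a_0 = 1, a_1 = 2, a_2 = -9/2, a_3 = -5/3, a_4 = -15/8, a_5 = -7/4


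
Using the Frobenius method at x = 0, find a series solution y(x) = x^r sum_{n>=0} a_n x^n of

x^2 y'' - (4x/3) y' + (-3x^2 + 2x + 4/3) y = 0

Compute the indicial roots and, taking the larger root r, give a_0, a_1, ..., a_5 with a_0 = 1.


Write in Frobenius form y'' + (p(x)/x) y' + (q(x)/x^2) y = 0:
  p(x) = -4/3,  q(x) = -3x^2 + 2x + 4/3.
Indicial equation: r(r-1) + (-4/3) r + (4/3) = 0 -> roots r_1 = 4/3, r_2 = 1.
Take r = r_1 = 4/3. Let y(x) = x^r sum_{n>=0} a_n x^n with a_0 = 1.
Substitute y = x^r sum a_n x^n and match x^{r+n}. The recurrence is
  D(n) a_n + 2 a_{n-1} - 3 a_{n-2} = 0,  where D(n) = (r+n)(r+n-1) + (-4/3)(r+n) + (4/3).
  a_n = [-2 a_{n-1} + 3 a_{n-2}] / D(n).
Since the indicial polynomial factors as (r - r_1)(r - r_2), D(n) = (r_1 + n - r_1)(r_1 + n - r_2) = n(n + 1/3).
Evaluating step by step (a_0 = 1):
  n = 1: D(1) = 1(1 + 1/3) = 4/3; numerator = -2(1) = -2; a_1 = (-2)/(4/3) = -3/2
  n = 2: D(2) = 2(2 + 1/3) = 14/3; numerator = -2(-3/2) + 3(1) = 6; a_2 = (6)/(14/3) = 9/7
  n = 3: D(3) = 3(3 + 1/3) = 10; numerator = -2(9/7) + 3(-3/2) = -99/14; a_3 = (-99/14)/(10) = -99/140
  n = 4: D(4) = 4(4 + 1/3) = 52/3; numerator = -2(-99/140) + 3(9/7) = 369/70; a_4 = (369/70)/(52/3) = 1107/3640
  n = 5: D(5) = 5(5 + 1/3) = 80/3; numerator = -2(1107/3640) + 3(-99/140) = -1242/455; a_5 = (-1242/455)/(80/3) = -1863/18200

r = 4/3; a_0 = 1; a_1 = -3/2; a_2 = 9/7; a_3 = -99/140; a_4 = 1107/3640; a_5 = -1863/18200


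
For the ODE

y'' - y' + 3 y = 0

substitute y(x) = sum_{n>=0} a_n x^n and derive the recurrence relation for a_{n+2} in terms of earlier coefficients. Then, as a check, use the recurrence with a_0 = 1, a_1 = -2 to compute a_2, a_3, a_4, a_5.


Substitute y = sum_n a_n x^n.
y''(x) has coefficient (n+2)(n+1) a_{n+2} at x^n;
-y'(x) has coefficient -(n+1) a_{n+1} at x^n;
3 y(x) has coefficient 3 a_n at x^n.
Matching x^n: (n+2)(n+1) a_{n+2} - (n+1) a_{n+1} + 3 a_n = 0.
Thus a_{n+2} = [(n+1) a_{n+1} - 3 a_n] / ((n+1)(n+2)).

Check with a_0 = 1, a_1 = -2 (apply the recurrence for n = 0, 1, 2, 3): a_0 = 1, a_1 = -2, a_2 = -5/2, a_3 = 1/6, a_4 = 2/3, a_5 = 13/120.

a_(n+2) = [(n+1) a_(n+1) - 3 a_n] / ((n+1)(n+2)); check: a_0 = 1, a_1 = -2, a_2 = -5/2, a_3 = 1/6, a_4 = 2/3, a_5 = 13/120


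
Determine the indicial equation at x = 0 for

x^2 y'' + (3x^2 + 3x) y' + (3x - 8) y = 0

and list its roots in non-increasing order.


Divide by x^2 to reach normal form y'' + P_1(x) y' + P_2(x) y = 0 with P_1(x) = 3 + 3/x and P_2(x) = 3/x - 8/x^2.
x = 0 is a singular point because the y'-coefficient 3 + 3/x has a pole at x = 0 and the y-coefficient 3/x - 8/x^2 has a pole at x = 0.
It is a regular singular point because x P_1(x) = p(x) = 3x + 3 and x^2 P_2(x) = q(x) = 3x - 8 are polynomials, hence analytic at x = 0.
p(0) = 3,  q(0) = -8.
Indicial equation: r(r-1) + p(0) r + q(0) = 0, i.e. r^2 + (p(0) - 1) r + q(0) = 0, i.e. r^2 + 2 r - 8 = 0.
Discriminant: (2)^2 - 4(-8) = 36, so r = (-2 ± 6)/2.
Solving: r_1 = 2, r_2 = -4.

indicial: r^2 + 2 r - 8 = 0; roots r_1 = 2, r_2 = -4


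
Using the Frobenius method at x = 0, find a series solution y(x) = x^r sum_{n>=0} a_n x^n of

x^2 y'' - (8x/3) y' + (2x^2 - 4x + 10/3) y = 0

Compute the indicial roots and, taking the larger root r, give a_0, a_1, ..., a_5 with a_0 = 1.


Write in Frobenius form y'' + (p(x)/x) y' + (q(x)/x^2) y = 0:
  p(x) = -8/3,  q(x) = 2x^2 - 4x + 10/3.
Indicial equation: r(r-1) + (-8/3) r + (10/3) = 0 -> roots r_1 = 2, r_2 = 5/3.
Take r = r_1 = 2. Let y(x) = x^r sum_{n>=0} a_n x^n with a_0 = 1.
Substitute y = x^r sum a_n x^n and match x^{r+n}. The recurrence is
  D(n) a_n - 4 a_{n-1} + 2 a_{n-2} = 0,  where D(n) = (r+n)(r+n-1) + (-8/3)(r+n) + (10/3).
  a_n = [4 a_{n-1} - 2 a_{n-2}] / D(n).
Since the indicial polynomial factors as (r - r_1)(r - r_2), D(n) = (r_1 + n - r_1)(r_1 + n - r_2) = n(n + 1/3).
Evaluating step by step (a_0 = 1):
  n = 1: D(1) = 1(1 + 1/3) = 4/3; numerator = 4(1) = 4; a_1 = (4)/(4/3) = 3
  n = 2: D(2) = 2(2 + 1/3) = 14/3; numerator = 4(3) - 2(1) = 10; a_2 = (10)/(14/3) = 15/7
  n = 3: D(3) = 3(3 + 1/3) = 10; numerator = 4(15/7) - 2(3) = 18/7; a_3 = (18/7)/(10) = 9/35
  n = 4: D(4) = 4(4 + 1/3) = 52/3; numerator = 4(9/35) - 2(15/7) = -114/35; a_4 = (-114/35)/(52/3) = -171/910
  n = 5: D(5) = 5(5 + 1/3) = 80/3; numerator = 4(-171/910) - 2(9/35) = -576/455; a_5 = (-576/455)/(80/3) = -108/2275

r = 2; a_0 = 1; a_1 = 3; a_2 = 15/7; a_3 = 9/35; a_4 = -171/910; a_5 = -108/2275


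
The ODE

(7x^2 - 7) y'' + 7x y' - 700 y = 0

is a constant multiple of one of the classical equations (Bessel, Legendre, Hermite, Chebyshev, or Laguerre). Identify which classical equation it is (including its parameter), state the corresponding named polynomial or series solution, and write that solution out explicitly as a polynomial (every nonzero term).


All three coefficients share the factor -7; dividing through by -7 gives  (1 - x^2) y'' - x y' + 100 y = 0.
This matches the Chebyshev equation (1 - x^2) y'' - x y' + n^2 y = 0 (note the -x y' term, not -2x y') with n^2 = 100, so n = 10; the polynomial solution is T_10(x).
With y = sum_k a_k x^k, matching x^k gives (k+2)(k+1) a_{k+2} = (k^2 - n^2) a_k = (k - 10)(k + 10) a_k. The right side vanishes at k = 10, so the series with the parity of 10 terminates at degree 10.
Standard normalization: leading coefficient of T_n is 2^(n-1), so a_10 = 2^9 = 512. Work downward with a_k = (k+1)(k+2) a_{k+2} / ((k - 10)(k + 10)):
  a_8 = (9)(10)(512) / ((8 - 10)(8 + 10)) = 46080/(-36) = -1280
  a_6 = (7)(8)(-1280) / ((6 - 10)(6 + 10)) = -71680/(-64) = 1120
  a_4 = (5)(6)(1120) / ((4 - 10)(4 + 10)) = 33600/(-84) = -400
  a_2 = (3)(4)(-400) / ((2 - 10)(2 + 10)) = -4800/(-96) = 50
  a_0 = (1)(2)(50) / ((0 - 10)(0 + 10)) = 100/(-100) = -1
Hence T_10(x) = 512 x^10 - 1280 x^8 + 1120 x^6 - 400 x^4 + 50 x^2 - 1.

T_10(x); series = 512 x^10 - 1280 x^8 + 1120 x^6 - 400 x^4 + 50 x^2 - 1


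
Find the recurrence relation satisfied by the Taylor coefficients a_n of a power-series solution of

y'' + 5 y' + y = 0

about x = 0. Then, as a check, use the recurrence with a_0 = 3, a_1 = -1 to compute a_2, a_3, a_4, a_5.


Substitute y = sum_n a_n x^n.
y''(x) has coefficient (n+2)(n+1) a_{n+2} at x^n;
5 y'(x) has coefficient 5 (n+1) a_{n+1} at x^n;
y(x) has coefficient 1 a_n at x^n.
Matching x^n: (n+2)(n+1) a_{n+2} + 5 (n+1) a_{n+1} + 1 a_n = 0.
Thus a_{n+2} = [-5 (n+1) a_{n+1} - 1 a_n] / ((n+1)(n+2)).

Check with a_0 = 3, a_1 = -1 (apply the recurrence for n = 0, 1, 2, 3): a_0 = 3, a_1 = -1, a_2 = 1, a_3 = -3/2, a_4 = 43/24, a_5 = -103/60.

a_(n+2) = [-5 (n+1) a_(n+1) - 1 a_n] / ((n+1)(n+2)); check: a_0 = 3, a_1 = -1, a_2 = 1, a_3 = -3/2, a_4 = 43/24, a_5 = -103/60


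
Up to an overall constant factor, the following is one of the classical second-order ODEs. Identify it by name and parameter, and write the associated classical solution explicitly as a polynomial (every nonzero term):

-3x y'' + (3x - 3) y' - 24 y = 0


All three coefficients share the factor -3; dividing through by -3 gives  x y'' + (1 - x) y' + 8 y = 0.
This matches the Laguerre equation x y'' + (1 - x) y' + n y = 0 with n = 8; the polynomial solution is L_8(x).
With y = sum_k a_k x^k, matching x^k gives (k+1)k a_{k+1} + (k+1) a_{k+1} - k a_k + n a_k = 0, i.e. (k+1)^2 a_{k+1} = (k - n) a_k = (k - 8) a_k. The right side vanishes at k = 8, so the series terminates at degree 8.
Standard normalization L_n(0) = 1 gives a_0 = 1. Work upward with a_{k+1} = (k - 8) a_k / (k+1)^2:
  a_1 = (0 - 8)(1) / 1^2 = -8/1 = -8
  a_2 = (1 - 8)(-8) / 2^2 = 56/4 = 14
  a_3 = (2 - 8)(14) / 3^2 = -84/9 = -28/3
  a_4 = (3 - 8)(-28/3) / 4^2 = (140/3)/16 = 35/12
  a_5 = (4 - 8)(35/12) / 5^2 = (-35/3)/25 = -7/15
  a_6 = (5 - 8)(-7/15) / 6^2 = (7/5)/36 = 7/180
  a_7 = (6 - 8)(7/180) / 7^2 = (-7/90)/49 = -1/630
  a_8 = (7 - 8)(-1/630) / 8^2 = (1/630)/64 = 1/40320
Hence L_8(x) = x^8/40320 - x^7/630 + 7 x^6/180 - 7 x^5/15 + 35 x^4/12 - 28 x^3/3 + 14 x^2 - 8 x + 1.

L_8(x); series = x^8/40320 - x^7/630 + 7 x^6/180 - 7 x^5/15 + 35 x^4/12 - 28 x^3/3 + 14 x^2 - 8 x + 1


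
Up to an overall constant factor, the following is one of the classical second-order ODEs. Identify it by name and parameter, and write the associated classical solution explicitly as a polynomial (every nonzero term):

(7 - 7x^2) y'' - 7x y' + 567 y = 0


All three coefficients share the factor 7; dividing through by 7 gives  (1 - x^2) y'' - x y' + 81 y = 0.
This matches the Chebyshev equation (1 - x^2) y'' - x y' + n^2 y = 0 (note the -x y' term, not -2x y') with n^2 = 81, so n = 9; the polynomial solution is T_9(x).
With y = sum_k a_k x^k, matching x^k gives (k+2)(k+1) a_{k+2} = (k^2 - n^2) a_k = (k - 9)(k + 9) a_k. The right side vanishes at k = 9, so the series with the parity of 9 terminates at degree 9.
Standard normalization: leading coefficient of T_n is 2^(n-1), so a_9 = 2^8 = 256. Work downward with a_k = (k+1)(k+2) a_{k+2} / ((k - 9)(k + 9)):
  a_7 = (8)(9)(256) / ((7 - 9)(7 + 9)) = 18432/(-32) = -576
  a_5 = (6)(7)(-576) / ((5 - 9)(5 + 9)) = -24192/(-56) = 432
  a_3 = (4)(5)(432) / ((3 - 9)(3 + 9)) = 8640/(-72) = -120
  a_1 = (2)(3)(-120) / ((1 - 9)(1 + 9)) = -720/(-80) = 9
Hence T_9(x) = 256 x^9 - 576 x^7 + 432 x^5 - 120 x^3 + 9 x.

T_9(x); series = 256 x^9 - 576 x^7 + 432 x^5 - 120 x^3 + 9 x


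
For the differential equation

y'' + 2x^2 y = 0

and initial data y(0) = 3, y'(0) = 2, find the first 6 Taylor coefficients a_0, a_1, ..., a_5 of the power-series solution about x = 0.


Ansatz: y(x) = sum_{n>=0} a_n x^n, so y'(x) = sum_{n>=1} n a_n x^(n-1) and y''(x) = sum_{n>=2} n(n-1) a_n x^(n-2).
Substitute into P(x) y'' + Q(x) y' + R(x) y = 0 with P(x) = 1, Q(x) = 0, R(x) = 2x^2, and match powers of x.
Initial conditions: a_0 = 3, a_1 = 2.
Setting the coefficient of each power of x to zero and solving order by order (substituting the coefficients already found):
  x^0: 2 a_2 = 0  ->  a_2 = 0
  x^1: 6 a_3 = 0  ->  a_3 = 0
  x^2: 12 a_4 + 2 a_0 = 0  ->  12 a_4 = -2 a_0 = -6  ->  a_4 = -1/2
  x^3: 20 a_5 + 2 a_1 = 0  ->  20 a_5 = -2 a_1 = -4  ->  a_5 = -1/5
Truncated series: y(x) = 3 + 2 x - (1/2) x^4 - (1/5) x^5 + O(x^6).

a_0 = 3; a_1 = 2; a_2 = 0; a_3 = 0; a_4 = -1/2; a_5 = -1/5


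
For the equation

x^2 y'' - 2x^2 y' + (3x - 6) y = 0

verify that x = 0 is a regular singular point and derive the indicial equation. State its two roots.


Divide by x^2 to reach normal form y'' + P_1(x) y' + P_2(x) y = 0 with P_1(x) = -2 and P_2(x) = 3/x - 6/x^2.
x = 0 is a singular point because the y-coefficient 3/x - 6/x^2 has a pole at x = 0.
It is a regular singular point because x P_1(x) = p(x) = -2x and x^2 P_2(x) = q(x) = 3x - 6 are polynomials, hence analytic at x = 0.
p(0) = 0,  q(0) = -6.
Indicial equation: r(r-1) + p(0) r + q(0) = 0, i.e. r^2 + (p(0) - 1) r + q(0) = 0, i.e. r^2 - 1 r - 6 = 0.
Discriminant: (-1)^2 - 4(-6) = 25, so r = (1 ± 5)/2.
Solving: r_1 = 3, r_2 = -2.

indicial: r^2 - 1 r - 6 = 0; roots r_1 = 3, r_2 = -2


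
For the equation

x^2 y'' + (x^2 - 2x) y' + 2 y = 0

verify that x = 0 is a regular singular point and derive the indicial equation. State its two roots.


Divide by x^2 to reach normal form y'' + P_1(x) y' + P_2(x) y = 0 with P_1(x) = 1 - 2/x and P_2(x) = 2/x^2.
x = 0 is a singular point because the y'-coefficient 1 - 2/x has a pole at x = 0 and the y-coefficient 2/x^2 has a pole at x = 0.
It is a regular singular point because x P_1(x) = p(x) = x - 2 and x^2 P_2(x) = q(x) = 2 are polynomials, hence analytic at x = 0.
p(0) = -2,  q(0) = 2.
Indicial equation: r(r-1) + p(0) r + q(0) = 0, i.e. r^2 + (p(0) - 1) r + q(0) = 0, i.e. r^2 - 3 r + 2 = 0.
Discriminant: (-3)^2 - 4(2) = 1, so r = (3 ± 1)/2.
Solving: r_1 = 2, r_2 = 1.

indicial: r^2 - 3 r + 2 = 0; roots r_1 = 2, r_2 = 1


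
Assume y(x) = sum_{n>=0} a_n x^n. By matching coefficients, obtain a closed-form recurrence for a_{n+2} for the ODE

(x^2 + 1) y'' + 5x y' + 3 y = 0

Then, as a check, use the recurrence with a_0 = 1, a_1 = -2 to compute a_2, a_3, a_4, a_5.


Substitute y = sum_n a_n x^n.
(1 + 1 x^2) y'' contributes (n+2)(n+1) a_{n+2} + n(n-1) a_n at x^n.
5 x y'(x) contributes 5 n a_n at x^n.
3 y(x) contributes 3 a_n at x^n.
Matching x^n: (n+2)(n+1) a_{n+2} + (n(n-1) + 5 n + 3) a_n = 0.
Thus a_{n+2} = (-n(n-1) - 5 n - 3) / ((n+1)(n+2)) * a_n.

Check with a_0 = 1, a_1 = -2 (apply the recurrence for n = 0, 1, 2, 3): a_0 = 1, a_1 = -2, a_2 = -3/2, a_3 = 8/3, a_4 = 15/8, a_5 = -16/5.

a_(n+2) = (-n(n-1) - 5 n - 3) / ((n+1)(n+2)) * a_n; check: a_0 = 1, a_1 = -2, a_2 = -3/2, a_3 = 8/3, a_4 = 15/8, a_5 = -16/5


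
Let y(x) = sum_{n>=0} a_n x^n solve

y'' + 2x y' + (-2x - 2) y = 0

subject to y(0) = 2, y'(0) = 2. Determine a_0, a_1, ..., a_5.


Ansatz: y(x) = sum_{n>=0} a_n x^n, so y'(x) = sum_{n>=1} n a_n x^(n-1) and y''(x) = sum_{n>=2} n(n-1) a_n x^(n-2).
Substitute into P(x) y'' + Q(x) y' + R(x) y = 0 with P(x) = 1, Q(x) = 2x, R(x) = -2x - 2, and match powers of x.
Initial conditions: a_0 = 2, a_1 = 2.
Setting the coefficient of each power of x to zero and solving order by order (substituting the coefficients already found):
  x^0: 2 a_2 - 2 a_0 = 0  ->  2 a_2 = 2 a_0 = 4  ->  a_2 = 2
  x^1: 6 a_3 - 2 a_0 = 0  ->  6 a_3 = 2 a_0 = 4  ->  a_3 = 2/3
  x^2: 12 a_4 + 2 a_2 - 2 a_1 = 0  ->  12 a_4 = -2 a_2 + 2 a_1 = 0  ->  a_4 = 0
  x^3: 20 a_5 + 4 a_3 - 2 a_2 = 0  ->  20 a_5 = -4 a_3 + 2 a_2 = 4/3  ->  a_5 = 1/15
Truncated series: y(x) = 2 + 2 x + 2 x^2 + (2/3) x^3 + (1/15) x^5 + O(x^6).

a_0 = 2; a_1 = 2; a_2 = 2; a_3 = 2/3; a_4 = 0; a_5 = 1/15


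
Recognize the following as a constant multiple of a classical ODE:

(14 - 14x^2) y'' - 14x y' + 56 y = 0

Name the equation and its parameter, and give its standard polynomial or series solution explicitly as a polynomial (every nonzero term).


All three coefficients share the factor 14; dividing through by 14 gives  (1 - x^2) y'' - x y' + 4 y = 0.
This matches the Chebyshev equation (1 - x^2) y'' - x y' + n^2 y = 0 (note the -x y' term, not -2x y') with n^2 = 4, so n = 2; the polynomial solution is T_2(x).
With y = sum_k a_k x^k, matching x^k gives (k+2)(k+1) a_{k+2} = (k^2 - n^2) a_k = (k - 2)(k + 2) a_k. The right side vanishes at k = 2, so the series with the parity of 2 terminates at degree 2.
Standard normalization: leading coefficient of T_n is 2^(n-1), so a_2 = 2^1 = 2. Work downward with a_k = (k+1)(k+2) a_{k+2} / ((k - 2)(k + 2)):
  a_0 = (1)(2)(2) / ((0 - 2)(0 + 2)) = 4/(-4) = -1
Hence T_2(x) = 2 x^2 - 1.

T_2(x); series = 2 x^2 - 1


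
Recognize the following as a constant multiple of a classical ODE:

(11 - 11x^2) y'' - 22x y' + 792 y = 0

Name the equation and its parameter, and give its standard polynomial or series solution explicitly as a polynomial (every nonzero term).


All three coefficients share the factor 11; dividing through by 11 gives  (1 - x^2) y'' - 2x y' + 72 y = 0.
This matches the Legendre equation (1 - x^2) y'' - 2x y' + n(n+1) y = 0 (note the -2x y' term) with n(n+1) = 72, so n = 8; the polynomial solution is P_8(x).
With y = sum_k a_k x^k, matching x^k gives (k+2)(k+1) a_{k+2} = [k(k+1) - n(n+1)] a_k = (k - 8)(k + 9) a_k. The right side vanishes at k = 8, so the series with the parity of 8 terminates at degree 8.
Standard normalization (P_n(1) = 1): leading coefficient (2n)!/(2^n (n!)^2) = 20922789888000/(256*1625702400) = 6435/128, so a_8 = 6435/128. Work downward with a_k = (k+1)(k+2) a_{k+2} / ((k - 8)(k + 9)):
  a_6 = (7)(8)(6435/128) / ((6 - 8)(6 + 9)) = (45045/16)/(-30) = -3003/32
  a_4 = (5)(6)(-3003/32) / ((4 - 8)(4 + 9)) = (-45045/16)/(-52) = 3465/64
  a_2 = (3)(4)(3465/64) / ((2 - 8)(2 + 9)) = (10395/16)/(-66) = -315/32
  a_0 = (1)(2)(-315/32) / ((0 - 8)(0 + 9)) = (-315/16)/(-72) = 35/128
Hence P_8(x) = 6435 x^8/128 - 3003 x^6/32 + 3465 x^4/64 - 315 x^2/32 + 35/128.

P_8(x); series = 6435 x^8/128 - 3003 x^6/32 + 3465 x^4/64 - 315 x^2/32 + 35/128


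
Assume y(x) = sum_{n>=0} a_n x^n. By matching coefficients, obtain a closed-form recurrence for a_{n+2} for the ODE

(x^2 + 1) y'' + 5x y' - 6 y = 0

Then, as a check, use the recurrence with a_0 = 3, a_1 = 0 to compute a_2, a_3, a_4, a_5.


Substitute y = sum_n a_n x^n.
(1 + 1 x^2) y'' contributes (n+2)(n+1) a_{n+2} + n(n-1) a_n at x^n.
5 x y'(x) contributes 5 n a_n at x^n.
-6 y(x) contributes -6 a_n at x^n.
Matching x^n: (n+2)(n+1) a_{n+2} + (n(n-1) + 5 n - 6) a_n = 0.
Thus a_{n+2} = (-n(n-1) - 5 n + 6) / ((n+1)(n+2)) * a_n.

Check with a_0 = 3, a_1 = 0 (apply the recurrence for n = 0, 1, 2, 3): a_0 = 3, a_1 = 0, a_2 = 9, a_3 = 0, a_4 = -9/2, a_5 = 0.

a_(n+2) = (-n(n-1) - 5 n + 6) / ((n+1)(n+2)) * a_n; check: a_0 = 3, a_1 = 0, a_2 = 9, a_3 = 0, a_4 = -9/2, a_5 = 0


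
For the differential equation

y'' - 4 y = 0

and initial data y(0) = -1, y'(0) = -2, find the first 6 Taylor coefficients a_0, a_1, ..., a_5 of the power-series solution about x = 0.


Ansatz: y(x) = sum_{n>=0} a_n x^n, so y'(x) = sum_{n>=1} n a_n x^(n-1) and y''(x) = sum_{n>=2} n(n-1) a_n x^(n-2).
Substitute into P(x) y'' + Q(x) y' + R(x) y = 0 with P(x) = 1, Q(x) = 0, R(x) = -4, and match powers of x.
Initial conditions: a_0 = -1, a_1 = -2.
Setting the coefficient of each power of x to zero and solving order by order (substituting the coefficients already found):
  x^0: 2 a_2 - 4 a_0 = 0  ->  2 a_2 = 4 a_0 = -4  ->  a_2 = -2
  x^1: 6 a_3 - 4 a_1 = 0  ->  6 a_3 = 4 a_1 = -8  ->  a_3 = -4/3
  x^2: 12 a_4 - 4 a_2 = 0  ->  12 a_4 = 4 a_2 = -8  ->  a_4 = -2/3
  x^3: 20 a_5 - 4 a_3 = 0  ->  20 a_5 = 4 a_3 = -16/3  ->  a_5 = -4/15
Truncated series: y(x) = -1 - 2 x - 2 x^2 - (4/3) x^3 - (2/3) x^4 - (4/15) x^5 + O(x^6).

a_0 = -1; a_1 = -2; a_2 = -2; a_3 = -4/3; a_4 = -2/3; a_5 = -4/15


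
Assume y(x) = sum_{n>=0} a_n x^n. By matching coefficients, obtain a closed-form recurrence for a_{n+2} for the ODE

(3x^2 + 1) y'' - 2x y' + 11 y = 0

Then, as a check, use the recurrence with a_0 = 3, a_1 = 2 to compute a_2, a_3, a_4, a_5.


Substitute y = sum_n a_n x^n.
(1 + 3 x^2) y'' contributes (n+2)(n+1) a_{n+2} + 3 n(n-1) a_n at x^n.
-2 x y'(x) contributes -2 n a_n at x^n.
11 y(x) contributes 11 a_n at x^n.
Matching x^n: (n+2)(n+1) a_{n+2} + (3 n(n-1) - 2 n + 11) a_n = 0.
Thus a_{n+2} = (-3 n(n-1) + 2 n - 11) / ((n+1)(n+2)) * a_n.

Check with a_0 = 3, a_1 = 2 (apply the recurrence for n = 0, 1, 2, 3): a_0 = 3, a_1 = 2, a_2 = -33/2, a_3 = -3, a_4 = 143/8, a_5 = 69/20.

a_(n+2) = (-3 n(n-1) + 2 n - 11) / ((n+1)(n+2)) * a_n; check: a_0 = 3, a_1 = 2, a_2 = -33/2, a_3 = -3, a_4 = 143/8, a_5 = 69/20


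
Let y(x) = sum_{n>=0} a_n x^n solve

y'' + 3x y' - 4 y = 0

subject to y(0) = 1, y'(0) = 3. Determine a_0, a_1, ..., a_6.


Ansatz: y(x) = sum_{n>=0} a_n x^n, so y'(x) = sum_{n>=1} n a_n x^(n-1) and y''(x) = sum_{n>=2} n(n-1) a_n x^(n-2).
Substitute into P(x) y'' + Q(x) y' + R(x) y = 0 with P(x) = 1, Q(x) = 3x, R(x) = -4, and match powers of x.
Initial conditions: a_0 = 1, a_1 = 3.
Setting the coefficient of each power of x to zero and solving order by order (substituting the coefficients already found):
  x^0: 2 a_2 - 4 a_0 = 0  ->  2 a_2 = 4 a_0 = 4  ->  a_2 = 2
  x^1: 6 a_3 - a_1 = 0  ->  6 a_3 = a_1 = 3  ->  a_3 = 1/2
  x^2: 12 a_4 + 2 a_2 = 0  ->  12 a_4 = -2 a_2 = -4  ->  a_4 = -1/3
  x^3: 20 a_5 + 5 a_3 = 0  ->  20 a_5 = -5 a_3 = -5/2  ->  a_5 = -1/8
  x^4: 30 a_6 + 8 a_4 = 0  ->  30 a_6 = -8 a_4 = 8/3  ->  a_6 = 4/45
Truncated series: y(x) = 1 + 3 x + 2 x^2 + (1/2) x^3 - (1/3) x^4 - (1/8) x^5 + (4/45) x^6 + O(x^7).

a_0 = 1; a_1 = 3; a_2 = 2; a_3 = 1/2; a_4 = -1/3; a_5 = -1/8; a_6 = 4/45


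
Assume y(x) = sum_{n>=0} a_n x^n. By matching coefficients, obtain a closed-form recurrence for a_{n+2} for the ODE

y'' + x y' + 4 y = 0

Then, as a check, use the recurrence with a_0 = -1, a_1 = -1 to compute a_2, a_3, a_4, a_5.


Substitute y = sum_n a_n x^n.
y''(x) has coefficient (n+2)(n+1) a_{n+2} at x^n;
x y'(x) has coefficient n a_n at x^n (shift);
4 y(x) has coefficient 4 a_n at x^n.
Matching x^n: (n+2)(n+1) a_{n+2} + (n + 4) a_n = 0.
Thus a_{n+2} = (-n - 4) / ((n+1)(n+2)) * a_n.

Check with a_0 = -1, a_1 = -1 (apply the recurrence for n = 0, 1, 2, 3): a_0 = -1, a_1 = -1, a_2 = 2, a_3 = 5/6, a_4 = -1, a_5 = -7/24.

a_(n+2) = (-n - 4) / ((n+1)(n+2)) * a_n; check: a_0 = -1, a_1 = -1, a_2 = 2, a_3 = 5/6, a_4 = -1, a_5 = -7/24


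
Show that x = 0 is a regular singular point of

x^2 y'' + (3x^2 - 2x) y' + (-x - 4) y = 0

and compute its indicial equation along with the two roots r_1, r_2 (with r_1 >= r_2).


Divide by x^2 to reach normal form y'' + P_1(x) y' + P_2(x) y = 0 with P_1(x) = 3 - 2/x and P_2(x) = -1/x - 4/x^2.
x = 0 is a singular point because the y'-coefficient 3 - 2/x has a pole at x = 0 and the y-coefficient -1/x - 4/x^2 has a pole at x = 0.
It is a regular singular point because x P_1(x) = p(x) = 3x - 2 and x^2 P_2(x) = q(x) = -x - 4 are polynomials, hence analytic at x = 0.
p(0) = -2,  q(0) = -4.
Indicial equation: r(r-1) + p(0) r + q(0) = 0, i.e. r^2 + (p(0) - 1) r + q(0) = 0, i.e. r^2 - 3 r - 4 = 0.
Discriminant: (-3)^2 - 4(-4) = 25, so r = (3 ± 5)/2.
Solving: r_1 = 4, r_2 = -1.

indicial: r^2 - 3 r - 4 = 0; roots r_1 = 4, r_2 = -1


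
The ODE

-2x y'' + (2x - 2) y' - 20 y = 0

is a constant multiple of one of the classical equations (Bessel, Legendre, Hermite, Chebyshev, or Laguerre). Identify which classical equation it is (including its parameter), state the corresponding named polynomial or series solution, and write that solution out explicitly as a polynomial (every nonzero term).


All three coefficients share the factor -2; dividing through by -2 gives  x y'' + (1 - x) y' + 10 y = 0.
This matches the Laguerre equation x y'' + (1 - x) y' + n y = 0 with n = 10; the polynomial solution is L_10(x).
With y = sum_k a_k x^k, matching x^k gives (k+1)k a_{k+1} + (k+1) a_{k+1} - k a_k + n a_k = 0, i.e. (k+1)^2 a_{k+1} = (k - n) a_k = (k - 10) a_k. The right side vanishes at k = 10, so the series terminates at degree 10.
Standard normalization L_n(0) = 1 gives a_0 = 1. Work upward with a_{k+1} = (k - 10) a_k / (k+1)^2:
  a_1 = (0 - 10)(1) / 1^2 = -10/1 = -10
  a_2 = (1 - 10)(-10) / 2^2 = 90/4 = 45/2
  a_3 = (2 - 10)(45/2) / 3^2 = -180/9 = -20
  a_4 = (3 - 10)(-20) / 4^2 = 140/16 = 35/4
  a_5 = (4 - 10)(35/4) / 5^2 = (-105/2)/25 = -21/10
  a_6 = (5 - 10)(-21/10) / 6^2 = (21/2)/36 = 7/24
  a_7 = (6 - 10)(7/24) / 7^2 = (-7/6)/49 = -1/42
  a_8 = (7 - 10)(-1/42) / 8^2 = (1/14)/64 = 1/896
  a_9 = (8 - 10)(1/896) / 9^2 = (-1/448)/81 = -1/36288
  a_10 = (9 - 10)(-1/36288) / 10^2 = (1/36288)/100 = 1/3628800
Hence L_10(x) = x^10/3628800 - x^9/36288 + x^8/896 - x^7/42 + 7 x^6/24 - 21 x^5/10 + 35 x^4/4 - 20 x^3 + 45 x^2/2 - 10 x + 1.

L_10(x); series = x^10/3628800 - x^9/36288 + x^8/896 - x^7/42 + 7 x^6/24 - 21 x^5/10 + 35 x^4/4 - 20 x^3 + 45 x^2/2 - 10 x + 1


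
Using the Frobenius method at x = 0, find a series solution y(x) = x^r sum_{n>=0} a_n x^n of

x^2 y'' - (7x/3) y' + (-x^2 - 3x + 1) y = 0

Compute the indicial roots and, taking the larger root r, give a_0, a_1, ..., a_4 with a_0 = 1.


Write in Frobenius form y'' + (p(x)/x) y' + (q(x)/x^2) y = 0:
  p(x) = -7/3,  q(x) = -x^2 - 3x + 1.
Indicial equation: r(r-1) + (-7/3) r + (1) = 0 -> roots r_1 = 3, r_2 = 1/3.
Take r = r_1 = 3. Let y(x) = x^r sum_{n>=0} a_n x^n with a_0 = 1.
Substitute y = x^r sum a_n x^n and match x^{r+n}. The recurrence is
  D(n) a_n - 3 a_{n-1} - 1 a_{n-2} = 0,  where D(n) = (r+n)(r+n-1) + (-7/3)(r+n) + (1).
  a_n = [3 a_{n-1} + 1 a_{n-2}] / D(n).
Since the indicial polynomial factors as (r - r_1)(r - r_2), D(n) = (r_1 + n - r_1)(r_1 + n - r_2) = n(n + 8/3).
Evaluating step by step (a_0 = 1):
  n = 1: D(1) = 1(1 + 8/3) = 11/3; numerator = 3(1) = 3; a_1 = (3)/(11/3) = 9/11
  n = 2: D(2) = 2(2 + 8/3) = 28/3; numerator = 3(9/11) + 1(1) = 38/11; a_2 = (38/11)/(28/3) = 57/154
  n = 3: D(3) = 3(3 + 8/3) = 17; numerator = 3(57/154) + 1(9/11) = 27/14; a_3 = (27/14)/(17) = 27/238
  n = 4: D(4) = 4(4 + 8/3) = 80/3; numerator = 3(27/238) + 1(57/154) = 930/1309; a_4 = (930/1309)/(80/3) = 279/10472

r = 3; a_0 = 1; a_1 = 9/11; a_2 = 57/154; a_3 = 27/238; a_4 = 279/10472


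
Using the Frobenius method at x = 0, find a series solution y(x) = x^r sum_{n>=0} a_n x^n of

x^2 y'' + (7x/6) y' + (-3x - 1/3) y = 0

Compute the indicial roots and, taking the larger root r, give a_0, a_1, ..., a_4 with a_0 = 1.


Write in Frobenius form y'' + (p(x)/x) y' + (q(x)/x^2) y = 0:
  p(x) = 7/6,  q(x) = -3x - 1/3.
Indicial equation: r(r-1) + (7/6) r + (-1/3) = 0 -> roots r_1 = 1/2, r_2 = -2/3.
Take r = r_1 = 1/2. Let y(x) = x^r sum_{n>=0} a_n x^n with a_0 = 1.
Substitute y = x^r sum a_n x^n and match x^{r+n}. The recurrence is
  D(n) a_n - 3 a_{n-1} = 0,  where D(n) = (r+n)(r+n-1) + (7/6)(r+n) + (-1/3).
  a_n = 3 / D(n) * a_{n-1}.
Since the indicial polynomial factors as (r - r_1)(r - r_2), D(n) = (r_1 + n - r_1)(r_1 + n - r_2) = n(n + 7/6).
Evaluating step by step (a_0 = 1):
  n = 1: D(1) = 1(1 + 7/6) = 13/6; numerator = 3(1) = 3; a_1 = (3)/(13/6) = 18/13
  n = 2: D(2) = 2(2 + 7/6) = 19/3; numerator = 3(18/13) = 54/13; a_2 = (54/13)/(19/3) = 162/247
  n = 3: D(3) = 3(3 + 7/6) = 25/2; numerator = 3(162/247) = 486/247; a_3 = (486/247)/(25/2) = 972/6175
  n = 4: D(4) = 4(4 + 7/6) = 62/3; numerator = 3(972/6175) = 2916/6175; a_4 = (2916/6175)/(62/3) = 4374/191425

r = 1/2; a_0 = 1; a_1 = 18/13; a_2 = 162/247; a_3 = 972/6175; a_4 = 4374/191425


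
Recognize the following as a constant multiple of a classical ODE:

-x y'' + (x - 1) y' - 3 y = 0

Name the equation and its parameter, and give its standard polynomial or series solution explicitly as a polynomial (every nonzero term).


All three coefficients share the factor -1; dividing through by -1 gives  x y'' + (1 - x) y' + 3 y = 0.
This matches the Laguerre equation x y'' + (1 - x) y' + n y = 0 with n = 3; the polynomial solution is L_3(x).
With y = sum_k a_k x^k, matching x^k gives (k+1)k a_{k+1} + (k+1) a_{k+1} - k a_k + n a_k = 0, i.e. (k+1)^2 a_{k+1} = (k - n) a_k = (k - 3) a_k. The right side vanishes at k = 3, so the series terminates at degree 3.
Standard normalization L_n(0) = 1 gives a_0 = 1. Work upward with a_{k+1} = (k - 3) a_k / (k+1)^2:
  a_1 = (0 - 3)(1) / 1^2 = -3/1 = -3
  a_2 = (1 - 3)(-3) / 2^2 = 6/4 = 3/2
  a_3 = (2 - 3)(3/2) / 3^2 = (-3/2)/9 = -1/6
Hence L_3(x) = -x^3/6 + 3 x^2/2 - 3 x + 1.

L_3(x); series = -x^3/6 + 3 x^2/2 - 3 x + 1
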